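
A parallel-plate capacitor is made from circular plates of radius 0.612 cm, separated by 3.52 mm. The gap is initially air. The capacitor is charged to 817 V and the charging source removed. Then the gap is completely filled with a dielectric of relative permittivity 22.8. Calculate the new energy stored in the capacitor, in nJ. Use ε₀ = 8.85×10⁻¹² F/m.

4.33 nJ

A = π(0.612 cm)² = 1.18×10⁻⁴ m².
Initially C₁ = ε₀A/d = 8.85×10⁻¹² × 1.18×10⁻⁴ / 3.52×10⁻³ = 2.96×10⁻¹³ F.
U₁ = 9.87×10⁻⁸ J.
Isolated ⇒ Q is held fixed. C₂ = 22.8 C₁ and U = Q²/(2C), so U₂/U₁ = C₁/C₂ = 0.0439.
U₂ = 0.0439 × 9.87×10⁻⁸ = 4.33×10⁻⁹ J.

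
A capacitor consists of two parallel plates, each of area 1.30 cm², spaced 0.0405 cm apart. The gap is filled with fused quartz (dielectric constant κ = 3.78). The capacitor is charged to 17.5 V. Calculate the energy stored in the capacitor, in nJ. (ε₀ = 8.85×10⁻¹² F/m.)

U ≈ 1.64 nJ

A = 1.30 cm² = 1.30×10⁻⁴ m².
C = κε₀A/d = 3.78 × 8.85×10⁻¹² × 1.30×10⁻⁴ / 4.05×10⁻⁴ = 1.07×10⁻¹¹ F.
U = ½CV² = ½ × 1.07×10⁻¹¹ × (17.5)² = 1.64×10⁻⁹ J.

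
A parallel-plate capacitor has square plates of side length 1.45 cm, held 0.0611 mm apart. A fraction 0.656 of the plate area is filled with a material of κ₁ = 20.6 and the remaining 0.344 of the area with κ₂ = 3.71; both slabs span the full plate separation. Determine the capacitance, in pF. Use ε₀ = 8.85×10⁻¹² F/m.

A = (1.45 cm)² = 2.10×10⁻⁴ m².
Side-by-side slabs ⇒ two capacitors in parallel, each spanning the full gap.
C₁ = κ₁ε₀A₁/d = 20.6 × 8.85×10⁻¹² × 1.38×10⁻⁴ / 6.11×10⁻⁵ = 4.12×10⁻¹⁰ F.
C₂ = κ₂ε₀A₂/d = 3.71 × 8.85×10⁻¹² × 7.23×10⁻⁵ / 6.11×10⁻⁵ = 3.89×10⁻¹¹ F.
C = C₁ + C₂ = 4.50×10⁻¹⁰ F.

C ≈ 450 pF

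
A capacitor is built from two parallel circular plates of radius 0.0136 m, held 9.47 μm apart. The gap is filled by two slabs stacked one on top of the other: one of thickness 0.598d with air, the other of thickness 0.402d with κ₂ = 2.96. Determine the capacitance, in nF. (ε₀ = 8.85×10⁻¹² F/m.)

C ≈ 0.740 nF

A = π(0.0136 m)² = 5.81×10⁻⁴ m².
Stacked slabs ⇒ two capacitors in series, each with the full plate area.
C₁ = κ₁ε₀A/d₁ = 1.00 × 8.85×10⁻¹² × 5.81×10⁻⁴ / 5.66×10⁻⁶ = 9.08×10⁻¹⁰ F.
C₂ = κ₂ε₀A/d₂ = 2.96 × 8.85×10⁻¹² × 5.81×10⁻⁴ / 3.81×10⁻⁶ = 4.00×10⁻⁹ F.
C = (1/C₁ + 1/C₂)⁻¹ = 7.40×10⁻¹⁰ F.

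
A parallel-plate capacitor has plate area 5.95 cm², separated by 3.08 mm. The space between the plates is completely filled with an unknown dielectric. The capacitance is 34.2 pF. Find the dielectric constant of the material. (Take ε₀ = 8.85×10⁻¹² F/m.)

A = 5.95 cm² = 5.95×10⁻⁴ m².
κ = Cd/(ε₀A) = 3.42×10⁻¹¹ × 3.08×10⁻³ / (8.85×10⁻¹² × 5.95×10⁻⁴) = 20.0.

κ ≈ 20.0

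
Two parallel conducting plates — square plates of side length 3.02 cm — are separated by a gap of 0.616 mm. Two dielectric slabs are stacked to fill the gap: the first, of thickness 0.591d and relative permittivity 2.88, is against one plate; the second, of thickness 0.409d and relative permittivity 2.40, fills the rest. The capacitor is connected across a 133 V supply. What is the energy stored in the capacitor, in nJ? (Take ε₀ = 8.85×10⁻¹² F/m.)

A = (3.02 cm)² = 9.12×10⁻⁴ m².
Stacked slabs ⇒ two capacitors in series, each with the full plate area.
C₁ = κ₁ε₀A/d₁ = 2.88 × 8.85×10⁻¹² × 9.12×10⁻⁴ / 3.64×10⁻⁴ = 6.39×10⁻¹¹ F.
C₂ = κ₂ε₀A/d₂ = 2.40 × 8.85×10⁻¹² × 9.12×10⁻⁴ / 2.52×10⁻⁴ = 7.69×10⁻¹¹ F.
C = (1/C₁ + 1/C₂)⁻¹ = 3.49×10⁻¹¹ F.
U = ½CV² = ½ × 3.49×10⁻¹¹ × (133)² = 3.09×10⁻⁷ J.

309 nJ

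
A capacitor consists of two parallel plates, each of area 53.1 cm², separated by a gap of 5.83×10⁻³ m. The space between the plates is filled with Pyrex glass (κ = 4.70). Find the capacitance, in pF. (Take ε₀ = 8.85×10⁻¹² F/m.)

A = 53.1 cm² = 5.31×10⁻³ m².
C = κε₀A/d = 4.70 × 8.85×10⁻¹² × 5.31×10⁻³ / 5.83×10⁻³ = 3.79×10⁻¹¹ F.

C ≈ 37.9 pF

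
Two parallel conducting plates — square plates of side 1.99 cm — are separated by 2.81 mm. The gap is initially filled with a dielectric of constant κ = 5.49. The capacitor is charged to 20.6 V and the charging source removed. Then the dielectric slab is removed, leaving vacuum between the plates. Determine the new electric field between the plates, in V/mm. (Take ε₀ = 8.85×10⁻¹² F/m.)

A = (1.99 cm)² = 3.96×10⁻⁴ m².
Initially C₁ = κε₀A/d = 5.49 × 8.85×10⁻¹² × 3.96×10⁻⁴ / 2.81×10⁻³ = 6.85×10⁻¹² F.
E₁ = 7.33×10³ V/m.
Isolated ⇒ Q is held fixed. V₂ = Q/C₂ = V₁/0.182; E = V/d, so E₂/E₁ = (V₂/V₁)(d₁/d₂) = 5.49.
E₂ = 5.49 × 7.33×10³ = 4.02×10⁴ V/m.

40.2 V/mm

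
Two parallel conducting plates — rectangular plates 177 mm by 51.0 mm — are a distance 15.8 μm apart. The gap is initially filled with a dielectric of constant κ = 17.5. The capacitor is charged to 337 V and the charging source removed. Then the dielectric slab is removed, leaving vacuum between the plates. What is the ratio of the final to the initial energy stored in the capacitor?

U₂/U₁ ≈ 17.5

Isolated ⇒ Q is held fixed.
C₂ = 0.0571 C₁ and U = Q²/(2C), so U₂/U₁ = C₁/C₂ = 17.5.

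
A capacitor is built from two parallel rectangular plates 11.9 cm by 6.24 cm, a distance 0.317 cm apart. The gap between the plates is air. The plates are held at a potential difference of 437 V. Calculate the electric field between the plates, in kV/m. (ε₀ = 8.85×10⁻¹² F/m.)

E = V/d = 437 / 3.17×10⁻³ = 1.38×10⁵ V/m.

E ≈ 138 kV/m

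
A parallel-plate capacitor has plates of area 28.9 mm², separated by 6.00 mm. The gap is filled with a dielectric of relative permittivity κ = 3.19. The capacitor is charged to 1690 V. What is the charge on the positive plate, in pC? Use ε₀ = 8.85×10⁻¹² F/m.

Q ≈ 230 pC

A = 28.9 mm² = 2.89×10⁻⁵ m².
C = κε₀A/d = 3.19 × 8.85×10⁻¹² × 2.89×10⁻⁵ / 6.00×10⁻³ = 1.36×10⁻¹³ F.
Q = CV = 1.36×10⁻¹³ × 1690 = 2.30×10⁻¹⁰ C.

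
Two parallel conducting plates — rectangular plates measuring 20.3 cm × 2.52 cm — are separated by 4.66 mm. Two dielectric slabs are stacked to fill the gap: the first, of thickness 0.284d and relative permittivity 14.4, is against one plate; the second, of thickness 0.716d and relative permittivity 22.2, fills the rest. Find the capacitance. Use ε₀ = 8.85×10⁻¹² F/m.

A = 20.3 × 2.52 cm² = 5.12×10⁻³ m².
Stacked slabs ⇒ two capacitors in series, each with the full plate area.
C₁ = κ₁ε₀A/d₁ = 14.4 × 8.85×10⁻¹² × 5.12×10⁻³ / 1.32×10⁻³ = 4.93×10⁻¹⁰ F.
C₂ = κ₂ε₀A/d₂ = 22.2 × 8.85×10⁻¹² × 5.12×10⁻³ / 3.34×10⁻³ = 3.01×10⁻¹⁰ F.
C = (1/C₁ + 1/C₂)⁻¹ = 1.87×10⁻¹⁰ F.

C ≈ 187 pF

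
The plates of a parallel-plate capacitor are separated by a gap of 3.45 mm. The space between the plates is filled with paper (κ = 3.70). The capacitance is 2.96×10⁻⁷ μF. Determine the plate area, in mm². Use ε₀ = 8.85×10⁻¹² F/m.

A ≈ 31.2 mm²

A = Cd/(κε₀) = 2.96×10⁻¹³ × 3.45×10⁻³ / (3.70 × 8.85×10⁻¹²) = 3.12×10⁻⁵ m².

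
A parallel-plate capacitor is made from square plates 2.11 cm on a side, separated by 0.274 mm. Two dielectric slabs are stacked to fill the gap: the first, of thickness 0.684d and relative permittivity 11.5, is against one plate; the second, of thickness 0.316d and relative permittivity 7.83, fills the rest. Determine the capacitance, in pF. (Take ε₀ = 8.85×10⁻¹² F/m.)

A = (2.11 cm)² = 4.45×10⁻⁴ m².
Stacked slabs ⇒ two capacitors in series, each with the full plate area.
C₁ = κ₁ε₀A/d₁ = 11.5 × 8.85×10⁻¹² × 4.45×10⁻⁴ / 1.87×10⁻⁴ = 2.42×10⁻¹⁰ F.
C₂ = κ₂ε₀A/d₂ = 7.83 × 8.85×10⁻¹² × 4.45×10⁻⁴ / 8.66×10⁻⁵ = 3.56×10⁻¹⁰ F.
C = (1/C₁ + 1/C₂)⁻¹ = 1.44×10⁻¹⁰ F.

C ≈ 144 pF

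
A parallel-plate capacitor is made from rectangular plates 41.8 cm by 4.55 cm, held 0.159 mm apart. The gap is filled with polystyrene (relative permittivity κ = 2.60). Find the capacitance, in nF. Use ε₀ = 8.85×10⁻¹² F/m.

C ≈ 2.75 nF

A = 41.8 × 4.55 cm² = 1.90×10⁻² m².
C = κε₀A/d = 2.60 × 8.85×10⁻¹² × 1.90×10⁻² / 1.59×10⁻⁴ = 2.75×10⁻⁹ F.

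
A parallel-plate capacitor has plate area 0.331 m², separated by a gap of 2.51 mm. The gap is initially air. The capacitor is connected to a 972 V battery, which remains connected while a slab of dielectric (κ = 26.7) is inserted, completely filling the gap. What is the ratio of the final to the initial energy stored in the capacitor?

26.7

Battery connected ⇒ V is held fixed.
C₂ = 26.7 C₁ and U = ½CV², so U₂/U₁ = C₂/C₁ = 26.7.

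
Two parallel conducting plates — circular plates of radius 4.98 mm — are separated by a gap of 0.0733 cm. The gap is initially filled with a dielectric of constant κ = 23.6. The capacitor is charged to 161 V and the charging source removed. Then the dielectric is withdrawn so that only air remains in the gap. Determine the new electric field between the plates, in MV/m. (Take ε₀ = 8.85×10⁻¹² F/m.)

E ≈ 5.18 MV/m

A = π(4.98 mm)² = 7.79×10⁻⁵ m².
Initially C₁ = κε₀A/d = 23.6 × 8.85×10⁻¹² × 7.79×10⁻⁵ / 7.33×10⁻⁴ = 2.22×10⁻¹¹ F.
E₁ = 2.20×10⁵ V/m.
Isolated ⇒ Q is held fixed. V₂ = Q/C₂ = V₁/0.0424; E = V/d, so E₂/E₁ = (V₂/V₁)(d₁/d₂) = 23.6.
E₂ = 23.6 × 2.20×10⁵ = 5.18×10⁶ V/m.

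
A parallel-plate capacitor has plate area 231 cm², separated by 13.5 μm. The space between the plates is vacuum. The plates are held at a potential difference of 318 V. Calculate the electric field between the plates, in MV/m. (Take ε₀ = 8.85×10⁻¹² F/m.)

E = V/d = 318 / 1.35×10⁻⁵ = 2.36×10⁷ V/m.

E ≈ 23.6 MV/m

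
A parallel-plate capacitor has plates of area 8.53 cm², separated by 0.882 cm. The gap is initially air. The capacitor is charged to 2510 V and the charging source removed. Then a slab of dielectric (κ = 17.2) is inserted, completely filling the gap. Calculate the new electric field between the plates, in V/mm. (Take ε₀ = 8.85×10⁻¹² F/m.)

A = 8.53 cm² = 8.53×10⁻⁴ m².
Initially C₁ = ε₀A/d = 8.85×10⁻¹² × 8.53×10⁻⁴ / 8.82×10⁻³ = 8.56×10⁻¹³ F.
E₁ = 2.85×10⁵ V/m.
Isolated ⇒ Q is held fixed. V₂ = Q/C₂ = V₁/17.2; E = V/d, so E₂/E₁ = (V₂/V₁)(d₁/d₂) = 0.0581.
E₂ = 0.0581 × 2.85×10⁵ = 1.65×10⁴ V/m.

16.5 V/mm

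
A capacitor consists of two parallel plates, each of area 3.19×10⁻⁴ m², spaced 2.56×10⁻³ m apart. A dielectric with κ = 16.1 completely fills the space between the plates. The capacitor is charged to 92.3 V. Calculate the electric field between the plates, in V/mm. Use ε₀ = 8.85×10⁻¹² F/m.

36.1 V/mm

E = V/d = 92.3 / 2.56×10⁻³ = 3.61×10⁴ V/m.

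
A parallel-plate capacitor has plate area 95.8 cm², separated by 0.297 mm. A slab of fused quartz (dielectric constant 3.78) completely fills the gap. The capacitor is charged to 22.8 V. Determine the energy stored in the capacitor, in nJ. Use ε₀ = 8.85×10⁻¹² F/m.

A = 95.8 cm² = 9.58×10⁻³ m².
C = κε₀A/d = 3.78 × 8.85×10⁻¹² × 9.58×10⁻³ / 2.97×10⁻⁴ = 1.08×10⁻⁹ F.
U = ½CV² = ½ × 1.08×10⁻⁹ × (22.8)² = 2.80×10⁻⁷ J.

U ≈ 280 nJ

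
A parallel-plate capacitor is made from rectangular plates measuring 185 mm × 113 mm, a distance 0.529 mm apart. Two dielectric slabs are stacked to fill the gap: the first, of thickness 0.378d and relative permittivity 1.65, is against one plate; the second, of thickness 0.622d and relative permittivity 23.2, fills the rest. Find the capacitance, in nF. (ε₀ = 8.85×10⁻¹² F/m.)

C ≈ 1.37 nF

A = 185 × 113 mm² = 2.09×10⁻² m².
Stacked slabs ⇒ two capacitors in series, each with the full plate area.
C₁ = κ₁ε₀A/d₁ = 1.65 × 8.85×10⁻¹² × 2.09×10⁻² / 2.00×10⁻⁴ = 1.53×10⁻⁹ F.
C₂ = κ₂ε₀A/d₂ = 23.2 × 8.85×10⁻¹² × 2.09×10⁻² / 3.29×10⁻⁴ = 1.30×10⁻⁸ F.
C = (1/C₁ + 1/C₂)⁻¹ = 1.37×10⁻⁹ F.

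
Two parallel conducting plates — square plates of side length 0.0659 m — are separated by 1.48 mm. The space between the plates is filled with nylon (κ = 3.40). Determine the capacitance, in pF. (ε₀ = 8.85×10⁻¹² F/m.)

A = (0.0659 m)² = 4.34×10⁻³ m².
C = κε₀A/d = 3.40 × 8.85×10⁻¹² × 4.34×10⁻³ / 1.48×10⁻³ = 8.83×10⁻¹¹ F.

88.3 pF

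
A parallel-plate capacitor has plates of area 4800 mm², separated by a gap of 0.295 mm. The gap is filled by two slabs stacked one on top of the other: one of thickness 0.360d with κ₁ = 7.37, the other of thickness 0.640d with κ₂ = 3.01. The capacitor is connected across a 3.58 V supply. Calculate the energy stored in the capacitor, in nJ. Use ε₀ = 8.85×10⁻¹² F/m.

U ≈ 3.53 nJ

A = 4800 mm² = 4.80×10⁻³ m².
Stacked slabs ⇒ two capacitors in series, each with the full plate area.
C₁ = κ₁ε₀A/d₁ = 7.37 × 8.85×10⁻¹² × 4.80×10⁻³ / 1.06×10⁻⁴ = 2.95×10⁻⁹ F.
C₂ = κ₂ε₀A/d₂ = 3.01 × 8.85×10⁻¹² × 4.80×10⁻³ / 1.89×10⁻⁴ = 6.77×10⁻¹⁰ F.
C = (1/C₁ + 1/C₂)⁻¹ = 5.51×10⁻¹⁰ F.
U = ½CV² = ½ × 5.51×10⁻¹⁰ × (3.58)² = 3.53×10⁻⁹ J.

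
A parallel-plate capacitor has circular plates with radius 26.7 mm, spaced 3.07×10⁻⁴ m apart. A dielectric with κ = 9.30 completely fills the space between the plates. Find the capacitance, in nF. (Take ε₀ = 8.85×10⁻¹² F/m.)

A = π(26.7 mm)² = 2.24×10⁻³ m².
C = κε₀A/d = 9.30 × 8.85×10⁻¹² × 2.24×10⁻³ / 3.07×10⁻⁴ = 6.00×10⁻¹⁰ F.

0.600 nF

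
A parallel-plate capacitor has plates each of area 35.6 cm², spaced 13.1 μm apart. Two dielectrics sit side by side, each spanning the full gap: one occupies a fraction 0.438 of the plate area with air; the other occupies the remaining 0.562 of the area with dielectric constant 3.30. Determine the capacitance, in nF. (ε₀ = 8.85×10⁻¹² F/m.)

A = 35.6 cm² = 3.56×10⁻³ m².
Side-by-side slabs ⇒ two capacitors in parallel, each spanning the full gap.
C₁ = κ₁ε₀A₁/d = 1.00 × 8.85×10⁻¹² × 1.56×10⁻³ / 1.31×10⁻⁵ = 1.05×10⁻⁹ F.
C₂ = κ₂ε₀A₂/d = 3.30 × 8.85×10⁻¹² × 2.00×10⁻³ / 1.31×10⁻⁵ = 4.46×10⁻⁹ F.
C = C₁ + C₂ = 5.51×10⁻⁹ F.

5.51 nF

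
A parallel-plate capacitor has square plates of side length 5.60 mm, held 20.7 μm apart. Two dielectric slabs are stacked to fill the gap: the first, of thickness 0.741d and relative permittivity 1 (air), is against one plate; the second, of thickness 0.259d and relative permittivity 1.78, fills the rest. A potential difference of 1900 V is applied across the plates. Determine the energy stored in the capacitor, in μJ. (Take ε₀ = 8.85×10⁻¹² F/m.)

U ≈ 27.3 μJ

A = (5.60 mm)² = 3.14×10⁻⁵ m².
Stacked slabs ⇒ two capacitors in series, each with the full plate area.
C₁ = κ₁ε₀A/d₁ = 1.00 × 8.85×10⁻¹² × 3.14×10⁻⁵ / 1.53×10⁻⁵ = 1.81×10⁻¹¹ F.
C₂ = κ₂ε₀A/d₂ = 1.78 × 8.85×10⁻¹² × 3.14×10⁻⁵ / 5.36×10⁻⁶ = 9.21×10⁻¹¹ F.
C = (1/C₁ + 1/C₂)⁻¹ = 1.51×10⁻¹¹ F.
U = ½CV² = ½ × 1.51×10⁻¹¹ × (1900)² = 2.73×10⁻⁵ J.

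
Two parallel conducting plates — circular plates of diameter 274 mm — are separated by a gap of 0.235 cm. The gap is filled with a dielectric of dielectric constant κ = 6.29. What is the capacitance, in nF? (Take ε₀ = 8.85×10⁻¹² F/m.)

A = π(274/2 mm)² = 5.90×10⁻² m².
C = κε₀A/d = 6.29 × 8.85×10⁻¹² × 5.90×10⁻² / 2.35×10⁻³ = 1.40×10⁻⁹ F.

C ≈ 1.40 nF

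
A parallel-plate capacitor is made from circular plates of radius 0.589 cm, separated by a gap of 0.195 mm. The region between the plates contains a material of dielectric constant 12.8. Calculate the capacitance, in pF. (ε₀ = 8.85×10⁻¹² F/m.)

A = π(0.589 cm)² = 1.09×10⁻⁴ m².
C = κε₀A/d = 12.8 × 8.85×10⁻¹² × 1.09×10⁻⁴ / 1.95×10⁻⁴ = 6.33×10⁻¹¹ F.

C ≈ 63.3 pF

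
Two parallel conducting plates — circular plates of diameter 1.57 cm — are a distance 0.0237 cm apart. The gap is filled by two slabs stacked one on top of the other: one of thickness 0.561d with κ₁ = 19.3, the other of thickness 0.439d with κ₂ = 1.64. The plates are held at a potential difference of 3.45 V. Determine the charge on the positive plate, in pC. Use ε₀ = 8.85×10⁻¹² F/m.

84.0 pC

A = π(1.57/2 cm)² = 1.94×10⁻⁴ m².
Stacked slabs ⇒ two capacitors in series, each with the full plate area.
C₁ = κ₁ε₀A/d₁ = 19.3 × 8.85×10⁻¹² × 1.94×10⁻⁴ / 1.33×10⁻⁴ = 2.49×10⁻¹⁰ F.
C₂ = κ₂ε₀A/d₂ = 1.64 × 8.85×10⁻¹² × 1.94×10⁻⁴ / 1.04×10⁻⁴ = 2.70×10⁻¹¹ F.
C = (1/C₁ + 1/C₂)⁻¹ = 2.44×10⁻¹¹ F.
Q = CV = 2.44×10⁻¹¹ × 3.45 = 8.40×10⁻¹¹ C.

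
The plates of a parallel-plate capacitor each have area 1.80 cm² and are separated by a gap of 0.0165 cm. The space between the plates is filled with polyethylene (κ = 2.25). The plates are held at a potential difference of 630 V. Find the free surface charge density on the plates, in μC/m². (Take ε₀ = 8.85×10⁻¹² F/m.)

σ ≈ 76.0 μC/m²

A = 1.80 cm² = 1.80×10⁻⁴ m².
C = κε₀A/d = 2.25 × 8.85×10⁻¹² × 1.80×10⁻⁴ / 1.65×10⁻⁴ = 2.17×10⁻¹¹ F.
σ = Q/A = CV/A = 2.17×10⁻¹¹ × 630 / 1.80×10⁻⁴ = 7.60×10⁻⁵ C/m².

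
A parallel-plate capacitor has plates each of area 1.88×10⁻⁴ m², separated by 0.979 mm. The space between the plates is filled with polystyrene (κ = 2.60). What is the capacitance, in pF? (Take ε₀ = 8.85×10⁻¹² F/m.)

4.42 pF

C = κε₀A/d = 2.60 × 8.85×10⁻¹² × 1.88×10⁻⁴ / 9.79×10⁻⁴ = 4.42×10⁻¹² F.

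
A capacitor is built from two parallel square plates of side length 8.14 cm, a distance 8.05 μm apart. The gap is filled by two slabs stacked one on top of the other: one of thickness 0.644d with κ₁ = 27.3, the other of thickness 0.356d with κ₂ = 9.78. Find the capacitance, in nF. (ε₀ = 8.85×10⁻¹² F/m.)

C ≈ 121 nF

A = (8.14 cm)² = 6.63×10⁻³ m².
Stacked slabs ⇒ two capacitors in series, each with the full plate area.
C₁ = κ₁ε₀A/d₁ = 27.3 × 8.85×10⁻¹² × 6.63×10⁻³ / 5.18×10⁻⁶ = 3.09×10⁻⁷ F.
C₂ = κ₂ε₀A/d₂ = 9.78 × 8.85×10⁻¹² × 6.63×10⁻³ / 2.87×10⁻⁶ = 2.00×10⁻⁷ F.
C = (1/C₁ + 1/C₂)⁻¹ = 1.21×10⁻⁷ F.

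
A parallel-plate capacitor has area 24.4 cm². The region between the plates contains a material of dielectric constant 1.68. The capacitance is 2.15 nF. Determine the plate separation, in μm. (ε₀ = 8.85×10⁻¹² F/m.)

d ≈ 16.9 μm

A = 24.4 cm² = 2.44×10⁻³ m².
d = κε₀A/C = 1.68 × 8.85×10⁻¹² × 2.44×10⁻³ / 2.15×10⁻⁹ = 1.69×10⁻⁵ m.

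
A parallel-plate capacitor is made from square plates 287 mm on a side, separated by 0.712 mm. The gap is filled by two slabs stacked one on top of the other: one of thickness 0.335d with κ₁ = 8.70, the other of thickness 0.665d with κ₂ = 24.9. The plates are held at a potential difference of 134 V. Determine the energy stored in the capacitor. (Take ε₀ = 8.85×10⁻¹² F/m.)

141 μJ

A = (287 mm)² = 8.24×10⁻² m².
Stacked slabs ⇒ two capacitors in series, each with the full plate area.
C₁ = κ₁ε₀A/d₁ = 8.70 × 8.85×10⁻¹² × 8.24×10⁻² / 2.39×10⁻⁴ = 2.66×10⁻⁸ F.
C₂ = κ₂ε₀A/d₂ = 24.9 × 8.85×10⁻¹² × 8.24×10⁻² / 4.73×10⁻⁴ = 3.83×10⁻⁸ F.
C = (1/C₁ + 1/C₂)⁻¹ = 1.57×10⁻⁸ F.
U = ½CV² = ½ × 1.57×10⁻⁸ × (134)² = 1.41×10⁻⁴ J.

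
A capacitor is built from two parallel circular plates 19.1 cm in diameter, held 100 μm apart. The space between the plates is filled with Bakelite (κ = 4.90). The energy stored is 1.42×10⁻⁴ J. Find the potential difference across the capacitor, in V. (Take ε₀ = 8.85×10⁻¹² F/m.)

A = π(19.1/2 cm)² = 2.87×10⁻² m².
C = κε₀A/d = 4.90 × 8.85×10⁻¹² × 2.87×10⁻² / 1.00×10⁻⁴ = 1.24×10⁻⁸ F.
V = √(2U/C) = √(2 × 1.42×10⁻⁴ / 1.24×10⁻⁸) = 1.51×10² V.

151 V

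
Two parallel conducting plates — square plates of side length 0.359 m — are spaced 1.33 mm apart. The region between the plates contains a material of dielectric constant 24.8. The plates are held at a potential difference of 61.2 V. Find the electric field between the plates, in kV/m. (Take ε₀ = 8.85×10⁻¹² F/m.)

46.0 kV/m

E = V/d = 61.2 / 1.33×10⁻³ = 4.60×10⁴ V/m.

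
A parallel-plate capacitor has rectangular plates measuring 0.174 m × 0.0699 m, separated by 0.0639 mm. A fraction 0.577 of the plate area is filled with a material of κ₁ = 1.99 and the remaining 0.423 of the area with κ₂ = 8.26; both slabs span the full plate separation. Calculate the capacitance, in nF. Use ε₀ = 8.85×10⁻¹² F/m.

7.82 nF

A = 0.174 × 0.0699 m² = 1.22×10⁻² m².
Side-by-side slabs ⇒ two capacitors in parallel, each spanning the full gap.
C₁ = κ₁ε₀A₁/d = 1.99 × 8.85×10⁻¹² × 7.02×10⁻³ / 6.39×10⁻⁵ = 1.93×10⁻⁹ F.
C₂ = κ₂ε₀A₂/d = 8.26 × 8.85×10⁻¹² × 5.14×10⁻³ / 6.39×10⁻⁵ = 5.89×10⁻⁹ F.
C = C₁ + C₂ = 7.82×10⁻⁹ F.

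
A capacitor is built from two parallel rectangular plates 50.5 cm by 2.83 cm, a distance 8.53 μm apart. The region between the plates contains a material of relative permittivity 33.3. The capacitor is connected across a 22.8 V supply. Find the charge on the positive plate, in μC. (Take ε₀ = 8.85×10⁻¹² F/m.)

A = 50.5 × 2.83 cm² = 1.43×10⁻² m².
C = κε₀A/d = 33.3 × 8.85×10⁻¹² × 1.43×10⁻² / 8.53×10⁻⁶ = 4.94×10⁻⁷ F.
Q = CV = 4.94×10⁻⁷ × 22.8 = 1.13×10⁻⁵ C.

Q ≈ 11.3 μC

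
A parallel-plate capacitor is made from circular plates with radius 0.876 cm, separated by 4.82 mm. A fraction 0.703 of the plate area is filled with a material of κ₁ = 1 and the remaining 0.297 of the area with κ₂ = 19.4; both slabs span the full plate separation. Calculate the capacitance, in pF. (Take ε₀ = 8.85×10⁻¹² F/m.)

C ≈ 2.86 pF

A = π(0.876 cm)² = 2.41×10⁻⁴ m².
Side-by-side slabs ⇒ two capacitors in parallel, each spanning the full gap.
C₁ = κ₁ε₀A₁/d = 1.00 × 8.85×10⁻¹² × 1.69×10⁻⁴ / 4.82×10⁻³ = 3.11×10⁻¹³ F.
C₂ = κ₂ε₀A₂/d = 19.4 × 8.85×10⁻¹² × 7.16×10⁻⁵ / 4.82×10⁻³ = 2.55×10⁻¹² F.
C = C₁ + C₂ = 2.86×10⁻¹² F.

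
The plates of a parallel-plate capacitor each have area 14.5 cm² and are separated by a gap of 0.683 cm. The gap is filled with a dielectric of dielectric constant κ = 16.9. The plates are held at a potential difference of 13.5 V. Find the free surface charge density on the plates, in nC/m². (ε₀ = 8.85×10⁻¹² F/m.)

296 nC/m²

A = 14.5 cm² = 1.45×10⁻³ m².
C = κε₀A/d = 16.9 × 8.85×10⁻¹² × 1.45×10⁻³ / 6.83×10⁻³ = 3.18×10⁻¹¹ F.
σ = Q/A = CV/A = 3.18×10⁻¹¹ × 13.5 / 1.45×10⁻³ = 2.96×10⁻⁷ C/m².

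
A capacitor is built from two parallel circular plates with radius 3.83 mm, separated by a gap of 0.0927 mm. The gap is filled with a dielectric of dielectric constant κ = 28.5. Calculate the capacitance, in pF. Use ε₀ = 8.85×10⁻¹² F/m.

125 pF

A = π(3.83 mm)² = 4.61×10⁻⁵ m².
C = κε₀A/d = 28.5 × 8.85×10⁻¹² × 4.61×10⁻⁵ / 9.27×10⁻⁵ = 1.25×10⁻¹⁰ F.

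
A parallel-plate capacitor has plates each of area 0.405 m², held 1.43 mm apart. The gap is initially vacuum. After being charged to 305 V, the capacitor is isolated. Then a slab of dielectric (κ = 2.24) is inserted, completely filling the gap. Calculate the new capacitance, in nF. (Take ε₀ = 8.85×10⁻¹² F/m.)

Initially C₁ = ε₀A/d = 8.85×10⁻¹² × 0.405 / 1.43×10⁻³ = 2.51×10⁻⁹ F.
C = κε₀A/d scales with κ, so C₂/C₁ = κ = 2.24.
C₂ = 2.24 × 2.51×10⁻⁹ = 5.61×10⁻⁹ F.

5.61 nF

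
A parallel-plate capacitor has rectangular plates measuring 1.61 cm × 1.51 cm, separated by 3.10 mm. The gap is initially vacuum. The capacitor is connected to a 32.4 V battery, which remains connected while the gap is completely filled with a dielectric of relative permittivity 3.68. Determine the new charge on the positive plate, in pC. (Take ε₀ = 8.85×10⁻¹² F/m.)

82.8 pC

A = 1.61 × 1.51 cm² = 2.43×10⁻⁴ m².
Initially C₁ = ε₀A/d = 8.85×10⁻¹² × 2.43×10⁻⁴ / 3.10×10⁻³ = 6.94×10⁻¹³ F.
Q₁ = 2.25×10⁻¹¹ C.
Battery connected ⇒ V is held fixed. C₂ = 3.68 C₁ and Q = CV, so Q₂/Q₁ = C₂/C₁ = 3.68.
Q₂ = 3.68 × 2.25×10⁻¹¹ = 8.28×10⁻¹¹ C.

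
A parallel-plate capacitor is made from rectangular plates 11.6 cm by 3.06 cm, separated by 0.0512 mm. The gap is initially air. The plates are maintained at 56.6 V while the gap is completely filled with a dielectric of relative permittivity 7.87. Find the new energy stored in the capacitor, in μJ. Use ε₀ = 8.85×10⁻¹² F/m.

7.73 μJ

A = 11.6 × 3.06 cm² = 3.55×10⁻³ m².
Initially C₁ = ε₀A/d = 8.85×10⁻¹² × 3.55×10⁻³ / 5.12×10⁻⁵ = 6.14×10⁻¹⁰ F.
U₁ = 9.83×10⁻⁷ J.
Battery connected ⇒ V is held fixed. C₂ = 7.87 C₁ and U = ½CV², so U₂/U₁ = C₂/C₁ = 7.87.
U₂ = 7.87 × 9.83×10⁻⁷ = 7.73×10⁻⁶ J.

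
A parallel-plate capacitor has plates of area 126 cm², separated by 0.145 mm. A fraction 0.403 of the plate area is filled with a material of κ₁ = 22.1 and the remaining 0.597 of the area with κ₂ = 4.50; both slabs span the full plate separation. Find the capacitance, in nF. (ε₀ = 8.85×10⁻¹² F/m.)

8.92 nF

A = 126 cm² = 1.26×10⁻² m².
Side-by-side slabs ⇒ two capacitors in parallel, each spanning the full gap.
C₁ = κ₁ε₀A₁/d = 22.1 × 8.85×10⁻¹² × 5.08×10⁻³ / 1.45×10⁻⁴ = 6.85×10⁻⁹ F.
C₂ = κ₂ε₀A₂/d = 4.50 × 8.85×10⁻¹² × 7.52×10⁻³ / 1.45×10⁻⁴ = 2.07×10⁻⁹ F.
C = C₁ + C₂ = 8.92×10⁻⁹ F.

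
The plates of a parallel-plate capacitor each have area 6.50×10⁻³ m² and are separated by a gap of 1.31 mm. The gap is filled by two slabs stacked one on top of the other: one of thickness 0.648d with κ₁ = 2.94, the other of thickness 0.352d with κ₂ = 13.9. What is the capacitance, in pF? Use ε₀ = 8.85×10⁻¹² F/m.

179 pF

Stacked slabs ⇒ two capacitors in series, each with the full plate area.
C₁ = κ₁ε₀A/d₁ = 2.94 × 8.85×10⁻¹² × 6.50×10⁻³ / 8.49×10⁻⁴ = 1.99×10⁻¹⁰ F.
C₂ = κ₂ε₀A/d₂ = 13.9 × 8.85×10⁻¹² × 6.50×10⁻³ / 4.61×10⁻⁴ = 1.73×10⁻⁹ F.
C = (1/C₁ + 1/C₂)⁻¹ = 1.79×10⁻¹⁰ F.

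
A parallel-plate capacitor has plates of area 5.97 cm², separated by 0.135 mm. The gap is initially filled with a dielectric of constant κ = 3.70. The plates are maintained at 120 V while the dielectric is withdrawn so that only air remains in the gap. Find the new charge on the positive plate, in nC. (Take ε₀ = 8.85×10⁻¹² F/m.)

A = 5.97 cm² = 5.97×10⁻⁴ m².
Initially C₁ = κε₀A/d = 3.70 × 8.85×10⁻¹² × 5.97×10⁻⁴ / 1.35×10⁻⁴ = 1.45×10⁻¹⁰ F.
Q₁ = 1.74×10⁻⁸ C.
Battery connected ⇒ V is held fixed. C₂ = 0.270 C₁ and Q = CV, so Q₂/Q₁ = C₂/C₁ = 0.270.
Q₂ = 0.270 × 1.74×10⁻⁸ = 4.70×10⁻⁹ C.

Q ≈ 4.70 nC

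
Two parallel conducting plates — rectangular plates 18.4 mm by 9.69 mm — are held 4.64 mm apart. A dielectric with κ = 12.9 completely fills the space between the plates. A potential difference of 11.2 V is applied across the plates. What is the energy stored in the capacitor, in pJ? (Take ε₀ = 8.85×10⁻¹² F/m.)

275 pJ

A = 18.4 × 9.69 mm² = 1.78×10⁻⁴ m².
C = κε₀A/d = 12.9 × 8.85×10⁻¹² × 1.78×10⁻⁴ / 4.64×10⁻³ = 4.39×10⁻¹² F.
U = ½CV² = ½ × 4.39×10⁻¹² × (11.2)² = 2.75×10⁻¹⁰ J.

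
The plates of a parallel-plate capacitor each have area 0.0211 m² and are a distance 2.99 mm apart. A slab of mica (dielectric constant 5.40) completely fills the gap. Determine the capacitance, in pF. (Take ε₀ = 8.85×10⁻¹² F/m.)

C = κε₀A/d = 5.40 × 8.85×10⁻¹² × 2.11×10⁻² / 2.99×10⁻³ = 3.37×10⁻¹⁰ F.

337 pF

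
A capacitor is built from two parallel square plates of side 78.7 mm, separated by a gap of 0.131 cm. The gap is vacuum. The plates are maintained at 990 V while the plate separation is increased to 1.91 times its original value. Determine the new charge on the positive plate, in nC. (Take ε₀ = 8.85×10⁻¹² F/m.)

A = (78.7 mm)² = 6.19×10⁻³ m².
Initially C₁ = ε₀A/d = 8.85×10⁻¹² × 6.19×10⁻³ / 1.31×10⁻³ = 4.18×10⁻¹¹ F.
Q₁ = 4.14×10⁻⁸ C.
Battery connected ⇒ V is held fixed. C₂ = 0.524 C₁ and Q = CV, so Q₂/Q₁ = C₂/C₁ = 0.524.
Q₂ = 0.524 × 4.14×10⁻⁸ = 2.17×10⁻⁸ C.

21.7 nC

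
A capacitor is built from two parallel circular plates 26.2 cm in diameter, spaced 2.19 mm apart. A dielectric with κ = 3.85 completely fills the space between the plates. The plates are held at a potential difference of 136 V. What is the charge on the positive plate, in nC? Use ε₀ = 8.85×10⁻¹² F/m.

A = π(26.2/2 cm)² = 5.39×10⁻² m².
C = κε₀A/d = 3.85 × 8.85×10⁻¹² × 5.39×10⁻² / 2.19×10⁻³ = 8.39×10⁻¹⁰ F.
Q = CV = 8.39×10⁻¹⁰ × 136 = 1.14×10⁻⁷ C.

Q ≈ 114 nC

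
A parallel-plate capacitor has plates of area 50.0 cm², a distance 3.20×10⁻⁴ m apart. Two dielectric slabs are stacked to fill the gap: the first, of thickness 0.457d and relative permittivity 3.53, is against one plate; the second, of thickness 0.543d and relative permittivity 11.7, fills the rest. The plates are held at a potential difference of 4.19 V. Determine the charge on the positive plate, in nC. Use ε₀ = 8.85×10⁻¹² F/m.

A = 50.0 cm² = 5.00×10⁻³ m².
Stacked slabs ⇒ two capacitors in series, each with the full plate area.
C₁ = κ₁ε₀A/d₁ = 3.53 × 8.85×10⁻¹² × 5.00×10⁻³ / 1.46×10⁻⁴ = 1.07×10⁻⁹ F.
C₂ = κ₂ε₀A/d₂ = 11.7 × 8.85×10⁻¹² × 5.00×10⁻³ / 1.74×10⁻⁴ = 2.98×10⁻⁹ F.
C = (1/C₁ + 1/C₂)⁻¹ = 7.86×10⁻¹⁰ F.
Q = CV = 7.86×10⁻¹⁰ × 4.19 = 3.29×10⁻⁹ C.

3.29 nC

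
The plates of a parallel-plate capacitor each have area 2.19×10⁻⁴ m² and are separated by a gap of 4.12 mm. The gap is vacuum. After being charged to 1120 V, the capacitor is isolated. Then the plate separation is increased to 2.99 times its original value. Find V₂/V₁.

Isolated ⇒ Q is held fixed.
C₂ = 0.334 C₁ and V = Q/C, so V₂/V₁ = C₁/C₂ = 2.99.

V₂/V₁ ≈ 2.99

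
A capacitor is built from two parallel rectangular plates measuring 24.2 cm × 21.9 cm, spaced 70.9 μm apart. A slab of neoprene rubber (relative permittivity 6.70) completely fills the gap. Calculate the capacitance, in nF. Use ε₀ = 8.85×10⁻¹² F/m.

A = 24.2 × 21.9 cm² = 5.30×10⁻² m².
C = κε₀A/d = 6.70 × 8.85×10⁻¹² × 5.30×10⁻² / 7.09×10⁻⁵ = 4.43×10⁻⁸ F.

C ≈ 44.3 nF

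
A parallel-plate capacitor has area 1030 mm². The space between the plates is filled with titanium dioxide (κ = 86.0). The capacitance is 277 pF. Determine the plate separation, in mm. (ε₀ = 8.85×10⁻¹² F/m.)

A = 1030 mm² = 1.03×10⁻³ m².
d = κε₀A/C = 86.0 × 8.85×10⁻¹² × 1.03×10⁻³ / 2.77×10⁻¹⁰ = 2.83×10⁻³ m.

d ≈ 2.83 mm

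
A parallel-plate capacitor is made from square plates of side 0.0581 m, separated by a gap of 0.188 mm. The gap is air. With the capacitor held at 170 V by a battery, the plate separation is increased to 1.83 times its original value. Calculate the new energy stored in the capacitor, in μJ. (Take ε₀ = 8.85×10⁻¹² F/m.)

1.25 μJ

A = (0.0581 m)² = 3.38×10⁻³ m².
Initially C₁ = ε₀A/d = 8.85×10⁻¹² × 3.38×10⁻³ / 1.88×10⁻⁴ = 1.59×10⁻¹⁰ F.
U₁ = 2.30×10⁻⁶ J.
Battery connected ⇒ V is held fixed. C₂ = 0.546 C₁ and U = ½CV², so U₂/U₁ = C₂/C₁ = 0.546.
U₂ = 0.546 × 2.30×10⁻⁶ = 1.25×10⁻⁶ J.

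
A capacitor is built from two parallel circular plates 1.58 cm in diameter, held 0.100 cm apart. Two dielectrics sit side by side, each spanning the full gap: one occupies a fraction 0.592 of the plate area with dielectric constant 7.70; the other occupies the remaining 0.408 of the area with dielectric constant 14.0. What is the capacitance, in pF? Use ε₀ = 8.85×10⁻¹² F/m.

A = π(1.58/2 cm)² = 1.96×10⁻⁴ m².
Side-by-side slabs ⇒ two capacitors in parallel, each spanning the full gap.
C₁ = κ₁ε₀A₁/d = 7.70 × 8.85×10⁻¹² × 1.16×10⁻⁴ / 1.00×10⁻³ = 7.91×10⁻¹² F.
C₂ = κ₂ε₀A₂/d = 14.0 × 8.85×10⁻¹² × 8.00×10⁻⁵ / 1.00×10⁻³ = 9.91×10⁻¹² F.
C = C₁ + C₂ = 1.78×10⁻¹¹ F.

C ≈ 17.8 pF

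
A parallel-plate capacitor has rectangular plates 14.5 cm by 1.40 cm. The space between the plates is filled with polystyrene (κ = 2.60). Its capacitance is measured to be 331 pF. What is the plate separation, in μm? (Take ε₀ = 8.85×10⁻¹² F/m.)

d ≈ 141 μm

A = 14.5 × 1.40 cm² = 2.03×10⁻³ m².
d = κε₀A/C = 2.60 × 8.85×10⁻¹² × 2.03×10⁻³ / 3.31×10⁻¹⁰ = 1.41×10⁻⁴ m.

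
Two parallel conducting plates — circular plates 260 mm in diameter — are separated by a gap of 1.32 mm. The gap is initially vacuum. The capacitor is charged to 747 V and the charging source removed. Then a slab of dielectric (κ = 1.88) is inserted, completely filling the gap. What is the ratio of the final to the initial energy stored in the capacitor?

Isolated ⇒ Q is held fixed.
C₂ = 1.88 C₁ and U = Q²/(2C), so U₂/U₁ = C₁/C₂ = 0.532.

0.532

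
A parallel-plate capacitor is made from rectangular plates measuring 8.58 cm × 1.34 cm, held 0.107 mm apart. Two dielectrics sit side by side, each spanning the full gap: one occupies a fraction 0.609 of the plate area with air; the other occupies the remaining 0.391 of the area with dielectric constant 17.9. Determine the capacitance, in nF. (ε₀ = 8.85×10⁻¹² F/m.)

0.723 nF

A = 8.58 × 1.34 cm² = 1.15×10⁻³ m².
Side-by-side slabs ⇒ two capacitors in parallel, each spanning the full gap.
C₁ = κ₁ε₀A₁/d = 1.00 × 8.85×10⁻¹² × 7.00×10⁻⁴ / 1.07×10⁻⁴ = 5.79×10⁻¹¹ F.
C₂ = κ₂ε₀A₂/d = 17.9 × 8.85×10⁻¹² × 4.50×10⁻⁴ / 1.07×10⁻⁴ = 6.66×10⁻¹⁰ F.
C = C₁ + C₂ = 7.23×10⁻¹⁰ F.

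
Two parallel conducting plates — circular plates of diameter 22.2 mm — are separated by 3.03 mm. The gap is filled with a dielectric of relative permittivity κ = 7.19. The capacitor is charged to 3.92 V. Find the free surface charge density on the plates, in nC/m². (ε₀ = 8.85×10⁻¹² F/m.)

A = π(22.2/2 mm)² = 3.87×10⁻⁴ m².
C = κε₀A/d = 7.19 × 8.85×10⁻¹² × 3.87×10⁻⁴ / 3.03×10⁻³ = 8.13×10⁻¹² F.
σ = Q/A = CV/A = 8.13×10⁻¹² × 3.92 / 3.87×10⁻⁴ = 8.23×10⁻⁸ C/m².

σ ≈ 82.3 nC/m²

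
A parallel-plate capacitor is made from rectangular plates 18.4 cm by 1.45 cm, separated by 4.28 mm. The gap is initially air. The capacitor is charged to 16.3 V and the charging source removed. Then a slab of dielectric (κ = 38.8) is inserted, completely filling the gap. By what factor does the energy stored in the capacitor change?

Isolated ⇒ Q is held fixed.
C₂ = 38.8 C₁ and U = Q²/(2C), so U₂/U₁ = C₁/C₂ = 0.0258.

0.0258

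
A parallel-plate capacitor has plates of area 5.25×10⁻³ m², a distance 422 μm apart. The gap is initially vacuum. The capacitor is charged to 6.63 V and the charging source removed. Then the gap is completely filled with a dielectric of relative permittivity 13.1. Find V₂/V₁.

0.0763

Isolated ⇒ Q is held fixed.
C₂ = 13.1 C₁ and V = Q/C, so V₂/V₁ = C₁/C₂ = 0.0763.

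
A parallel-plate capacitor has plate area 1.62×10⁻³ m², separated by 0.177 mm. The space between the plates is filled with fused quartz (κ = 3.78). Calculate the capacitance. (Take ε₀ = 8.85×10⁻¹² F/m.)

306 pF

C = κε₀A/d = 3.78 × 8.85×10⁻¹² × 1.62×10⁻³ / 1.77×10⁻⁴ = 3.06×10⁻¹⁰ F.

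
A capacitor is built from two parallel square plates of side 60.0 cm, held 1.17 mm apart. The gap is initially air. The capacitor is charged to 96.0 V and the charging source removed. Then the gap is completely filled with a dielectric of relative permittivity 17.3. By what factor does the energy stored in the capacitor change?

Isolated ⇒ Q is held fixed.
C₂ = 17.3 C₁ and U = Q²/(2C), so U₂/U₁ = C₁/C₂ = 0.0578.

U₂/U₁ ≈ 0.0578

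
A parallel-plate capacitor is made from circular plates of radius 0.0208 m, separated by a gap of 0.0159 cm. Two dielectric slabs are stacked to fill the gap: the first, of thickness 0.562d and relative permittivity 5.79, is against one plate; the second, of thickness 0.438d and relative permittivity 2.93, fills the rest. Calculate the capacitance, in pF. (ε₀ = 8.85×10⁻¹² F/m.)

C ≈ 307 pF

A = π(0.0208 m)² = 1.36×10⁻³ m².
Stacked slabs ⇒ two capacitors in series, each with the full plate area.
C₁ = κ₁ε₀A/d₁ = 5.79 × 8.85×10⁻¹² × 1.36×10⁻³ / 8.94×10⁻⁵ = 7.79×10⁻¹⁰ F.
C₂ = κ₂ε₀A/d₂ = 2.93 × 8.85×10⁻¹² × 1.36×10⁻³ / 6.96×10⁻⁵ = 5.06×10⁻¹⁰ F.
C = (1/C₁ + 1/C₂)⁻¹ = 3.07×10⁻¹⁰ F.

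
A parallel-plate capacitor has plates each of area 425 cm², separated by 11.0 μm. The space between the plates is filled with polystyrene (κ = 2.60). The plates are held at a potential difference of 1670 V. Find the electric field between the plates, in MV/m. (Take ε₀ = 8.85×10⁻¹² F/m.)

E ≈ 152 MV/m

E = V/d = 1670 / 1.10×10⁻⁵ = 1.52×10⁸ V/m.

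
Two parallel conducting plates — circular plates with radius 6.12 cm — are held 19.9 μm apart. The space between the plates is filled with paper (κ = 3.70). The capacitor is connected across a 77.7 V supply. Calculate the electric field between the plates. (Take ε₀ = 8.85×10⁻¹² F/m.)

E = V/d = 77.7 / 1.99×10⁻⁵ = 3.90×10⁶ V/m.

E ≈ 3.90 MV/m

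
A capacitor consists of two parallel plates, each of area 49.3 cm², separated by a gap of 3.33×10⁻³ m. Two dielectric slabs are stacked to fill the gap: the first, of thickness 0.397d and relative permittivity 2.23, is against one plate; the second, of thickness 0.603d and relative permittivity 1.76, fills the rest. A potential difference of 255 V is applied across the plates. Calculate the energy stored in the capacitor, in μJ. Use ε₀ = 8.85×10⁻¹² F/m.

A = 49.3 cm² = 4.93×10⁻³ m².
Stacked slabs ⇒ two capacitors in series, each with the full plate area.
C₁ = κ₁ε₀A/d₁ = 2.23 × 8.85×10⁻¹² × 4.93×10⁻³ / 1.32×10⁻³ = 7.36×10⁻¹¹ F.
C₂ = κ₂ε₀A/d₂ = 1.76 × 8.85×10⁻¹² × 4.93×10⁻³ / 2.01×10⁻³ = 3.82×10⁻¹¹ F.
C = (1/C₁ + 1/C₂)⁻¹ = 2.52×10⁻¹¹ F.
U = ½CV² = ½ × 2.52×10⁻¹¹ × (255)² = 8.18×10⁻⁷ J.

0.818 μJ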